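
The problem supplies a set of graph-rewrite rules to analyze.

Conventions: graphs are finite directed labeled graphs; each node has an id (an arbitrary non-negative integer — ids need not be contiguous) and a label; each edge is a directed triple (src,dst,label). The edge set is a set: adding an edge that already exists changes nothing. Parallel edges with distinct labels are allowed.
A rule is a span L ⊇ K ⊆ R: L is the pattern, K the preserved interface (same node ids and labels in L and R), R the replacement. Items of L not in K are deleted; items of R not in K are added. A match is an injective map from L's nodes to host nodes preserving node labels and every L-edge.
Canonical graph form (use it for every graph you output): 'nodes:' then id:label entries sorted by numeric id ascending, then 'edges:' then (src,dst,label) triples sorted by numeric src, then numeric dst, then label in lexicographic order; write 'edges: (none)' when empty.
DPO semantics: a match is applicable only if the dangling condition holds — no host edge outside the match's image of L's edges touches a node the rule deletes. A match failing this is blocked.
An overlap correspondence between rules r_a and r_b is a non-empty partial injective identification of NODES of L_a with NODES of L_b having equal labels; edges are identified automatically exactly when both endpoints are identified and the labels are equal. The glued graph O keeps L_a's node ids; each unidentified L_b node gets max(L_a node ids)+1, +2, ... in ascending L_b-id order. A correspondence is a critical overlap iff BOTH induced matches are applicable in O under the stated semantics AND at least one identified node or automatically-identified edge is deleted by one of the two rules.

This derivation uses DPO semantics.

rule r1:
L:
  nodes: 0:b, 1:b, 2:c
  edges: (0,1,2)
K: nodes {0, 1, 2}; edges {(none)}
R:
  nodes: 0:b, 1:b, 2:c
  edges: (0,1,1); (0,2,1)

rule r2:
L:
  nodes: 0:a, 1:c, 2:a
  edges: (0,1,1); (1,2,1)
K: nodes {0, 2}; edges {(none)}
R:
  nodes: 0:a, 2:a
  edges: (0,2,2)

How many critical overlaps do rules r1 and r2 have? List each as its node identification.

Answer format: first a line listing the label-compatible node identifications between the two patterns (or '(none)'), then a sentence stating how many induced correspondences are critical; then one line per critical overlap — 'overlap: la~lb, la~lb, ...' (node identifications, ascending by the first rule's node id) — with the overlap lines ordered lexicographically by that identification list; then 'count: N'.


label-compatible node identifications between L(r1) and L(r2): 2~1
1 of the induced correspondences is a critical overlap of r1 and r2.
overlap: 2~1
count: 1


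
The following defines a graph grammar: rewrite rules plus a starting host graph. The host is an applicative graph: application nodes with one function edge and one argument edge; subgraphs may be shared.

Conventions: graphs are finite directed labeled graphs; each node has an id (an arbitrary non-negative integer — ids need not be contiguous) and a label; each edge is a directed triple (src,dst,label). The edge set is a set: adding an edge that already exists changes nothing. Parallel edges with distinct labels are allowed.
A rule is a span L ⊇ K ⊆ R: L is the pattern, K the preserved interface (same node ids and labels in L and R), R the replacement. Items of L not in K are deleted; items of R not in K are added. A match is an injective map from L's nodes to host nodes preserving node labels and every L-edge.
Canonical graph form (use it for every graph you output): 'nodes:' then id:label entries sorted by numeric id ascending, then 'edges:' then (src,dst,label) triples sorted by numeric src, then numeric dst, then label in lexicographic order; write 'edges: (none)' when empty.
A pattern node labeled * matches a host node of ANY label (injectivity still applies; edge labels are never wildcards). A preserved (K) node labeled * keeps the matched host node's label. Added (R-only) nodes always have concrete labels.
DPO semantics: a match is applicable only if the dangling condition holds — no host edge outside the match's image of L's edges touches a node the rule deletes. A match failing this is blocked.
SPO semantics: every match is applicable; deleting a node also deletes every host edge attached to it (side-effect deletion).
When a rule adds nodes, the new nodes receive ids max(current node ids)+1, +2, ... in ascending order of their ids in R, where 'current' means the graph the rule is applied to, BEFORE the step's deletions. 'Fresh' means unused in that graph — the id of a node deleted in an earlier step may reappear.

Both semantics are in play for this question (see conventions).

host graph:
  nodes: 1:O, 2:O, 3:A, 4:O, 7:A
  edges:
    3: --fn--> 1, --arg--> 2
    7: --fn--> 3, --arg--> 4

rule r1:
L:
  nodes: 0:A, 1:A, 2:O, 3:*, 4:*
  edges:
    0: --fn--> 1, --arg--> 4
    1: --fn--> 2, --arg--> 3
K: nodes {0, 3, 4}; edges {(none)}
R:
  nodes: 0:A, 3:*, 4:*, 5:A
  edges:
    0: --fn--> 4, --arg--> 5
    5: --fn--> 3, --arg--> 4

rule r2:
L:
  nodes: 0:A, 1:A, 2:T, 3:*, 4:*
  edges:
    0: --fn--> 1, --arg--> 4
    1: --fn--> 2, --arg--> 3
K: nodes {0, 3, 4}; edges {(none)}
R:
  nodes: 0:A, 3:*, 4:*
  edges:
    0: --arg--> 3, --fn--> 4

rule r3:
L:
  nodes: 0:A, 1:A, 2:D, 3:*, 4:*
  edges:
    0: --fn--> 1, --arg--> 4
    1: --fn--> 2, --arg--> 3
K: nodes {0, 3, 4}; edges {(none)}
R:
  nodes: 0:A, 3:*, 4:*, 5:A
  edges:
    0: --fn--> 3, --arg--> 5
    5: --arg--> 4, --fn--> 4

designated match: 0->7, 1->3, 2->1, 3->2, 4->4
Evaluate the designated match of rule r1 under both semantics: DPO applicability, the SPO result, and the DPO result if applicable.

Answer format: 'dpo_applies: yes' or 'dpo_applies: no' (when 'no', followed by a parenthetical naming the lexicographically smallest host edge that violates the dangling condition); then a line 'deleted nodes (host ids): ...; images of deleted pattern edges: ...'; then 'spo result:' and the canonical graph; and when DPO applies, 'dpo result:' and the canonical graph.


dpo_applies: yes
deleted nodes (host ids): 1, 3; images of deleted pattern edges: (3,1,fn); (3,2,arg); (7,3,fn); (7,4,arg)
spo result:
nodes: 2:O, 4:O, 7:A, 8:A
edges: (7,4,fn); (7,8,arg); (8,2,fn); (8,4,arg)
dpo result:
nodes: 2:O, 4:O, 7:A, 8:A
edges: (7,4,fn); (7,8,arg); (8,2,fn); (8,4,arg)


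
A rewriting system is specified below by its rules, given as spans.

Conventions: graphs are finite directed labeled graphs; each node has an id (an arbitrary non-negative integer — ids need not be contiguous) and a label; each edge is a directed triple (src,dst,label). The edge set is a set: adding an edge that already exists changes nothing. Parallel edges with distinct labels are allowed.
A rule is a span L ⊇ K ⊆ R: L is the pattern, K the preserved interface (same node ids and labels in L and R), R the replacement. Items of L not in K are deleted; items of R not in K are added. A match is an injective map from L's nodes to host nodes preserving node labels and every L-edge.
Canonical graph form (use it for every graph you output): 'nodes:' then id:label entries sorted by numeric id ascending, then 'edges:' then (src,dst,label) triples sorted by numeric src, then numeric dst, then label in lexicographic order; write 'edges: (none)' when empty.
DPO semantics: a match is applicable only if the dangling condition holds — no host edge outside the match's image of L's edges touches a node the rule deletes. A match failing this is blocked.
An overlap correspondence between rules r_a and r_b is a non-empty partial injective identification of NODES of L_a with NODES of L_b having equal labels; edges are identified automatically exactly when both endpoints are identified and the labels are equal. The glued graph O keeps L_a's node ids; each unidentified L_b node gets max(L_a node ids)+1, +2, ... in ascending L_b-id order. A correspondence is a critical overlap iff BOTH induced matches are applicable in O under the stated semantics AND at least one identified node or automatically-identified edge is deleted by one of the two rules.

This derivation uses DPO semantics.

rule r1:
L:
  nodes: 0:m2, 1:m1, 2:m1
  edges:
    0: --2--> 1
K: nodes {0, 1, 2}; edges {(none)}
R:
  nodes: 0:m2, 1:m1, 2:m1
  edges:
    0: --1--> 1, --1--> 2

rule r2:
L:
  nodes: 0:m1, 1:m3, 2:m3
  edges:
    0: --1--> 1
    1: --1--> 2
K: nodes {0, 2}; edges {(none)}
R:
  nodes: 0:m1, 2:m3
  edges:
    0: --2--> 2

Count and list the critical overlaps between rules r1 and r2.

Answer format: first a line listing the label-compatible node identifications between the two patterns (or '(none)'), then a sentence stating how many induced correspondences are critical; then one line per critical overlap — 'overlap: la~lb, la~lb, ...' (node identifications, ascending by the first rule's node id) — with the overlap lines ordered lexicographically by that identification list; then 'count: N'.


label-compatible node identifications between L(r1) and L(r2): 1~0, 2~0
0 of the induced correspondences are critical overlaps of r1 and r2.
count: 0


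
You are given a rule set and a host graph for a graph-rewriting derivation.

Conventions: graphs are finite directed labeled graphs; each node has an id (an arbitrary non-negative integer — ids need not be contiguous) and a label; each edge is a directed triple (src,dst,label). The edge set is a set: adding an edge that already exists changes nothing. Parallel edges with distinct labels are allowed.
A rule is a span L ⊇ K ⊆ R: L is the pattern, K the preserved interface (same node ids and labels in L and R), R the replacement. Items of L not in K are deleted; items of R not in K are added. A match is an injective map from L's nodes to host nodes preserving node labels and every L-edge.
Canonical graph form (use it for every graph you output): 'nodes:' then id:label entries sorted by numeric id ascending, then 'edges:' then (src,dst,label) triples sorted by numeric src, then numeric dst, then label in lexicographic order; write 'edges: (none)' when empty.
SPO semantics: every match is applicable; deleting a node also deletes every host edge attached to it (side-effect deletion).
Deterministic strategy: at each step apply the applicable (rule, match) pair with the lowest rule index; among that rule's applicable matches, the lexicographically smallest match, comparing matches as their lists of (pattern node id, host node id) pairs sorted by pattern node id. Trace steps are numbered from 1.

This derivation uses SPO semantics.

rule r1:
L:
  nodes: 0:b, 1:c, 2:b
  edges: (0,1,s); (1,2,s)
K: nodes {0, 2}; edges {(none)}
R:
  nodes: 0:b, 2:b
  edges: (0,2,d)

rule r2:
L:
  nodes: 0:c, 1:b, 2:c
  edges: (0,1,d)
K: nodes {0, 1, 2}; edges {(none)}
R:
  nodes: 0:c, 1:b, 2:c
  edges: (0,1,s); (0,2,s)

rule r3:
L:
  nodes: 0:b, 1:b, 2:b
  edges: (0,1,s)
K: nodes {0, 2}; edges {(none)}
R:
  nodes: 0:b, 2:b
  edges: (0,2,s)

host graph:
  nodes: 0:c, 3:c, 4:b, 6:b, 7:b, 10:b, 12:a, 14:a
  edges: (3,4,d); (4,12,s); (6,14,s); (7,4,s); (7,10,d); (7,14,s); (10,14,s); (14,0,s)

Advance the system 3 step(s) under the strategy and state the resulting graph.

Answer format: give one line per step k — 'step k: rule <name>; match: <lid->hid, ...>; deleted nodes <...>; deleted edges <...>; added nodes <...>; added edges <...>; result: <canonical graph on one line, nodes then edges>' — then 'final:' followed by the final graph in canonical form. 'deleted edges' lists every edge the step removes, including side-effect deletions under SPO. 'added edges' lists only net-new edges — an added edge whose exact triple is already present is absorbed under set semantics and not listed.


step 1: rule r2; match: 0->3, 1->4, 2->0; deleted nodes (none); deleted edges (3,4,d); added nodes (none); added edges (3,0,s); (3,4,s); result: nodes: 0:c, 3:c, 4:b, 6:b, 7:b, 10:b, 12:a, 14:a edges: (3,0,s); (3,4,s); (4,12,s); (6,14,s); (7,4,s); (7,10,d); (7,14,s); (10,14,s); (14,0,s)
step 2: rule r3; match: 0->7, 1->4, 2->6; deleted nodes 4; deleted edges (3,4,s); (4,12,s); (7,4,s); added nodes (none); added edges (7,6,s); result: nodes: 0:c, 3:c, 6:b, 7:b, 10:b, 12:a, 14:a edges: (3,0,s); (6,14,s); (7,6,s); (7,10,d); (7,14,s); (10,14,s); (14,0,s)
step 3: rule r3; match: 0->7, 1->6, 2->10; deleted nodes 6; deleted edges (6,14,s); (7,6,s); added nodes (none); added edges (7,10,s); result: nodes: 0:c, 3:c, 7:b, 10:b, 12:a, 14:a edges: (3,0,s); (7,10,d); (7,10,s); (7,14,s); (10,14,s); (14,0,s)
final:
nodes: 0:c, 3:c, 7:b, 10:b, 12:a, 14:a
edges: (3,0,s); (7,10,d); (7,10,s); (7,14,s); (10,14,s); (14,0,s)


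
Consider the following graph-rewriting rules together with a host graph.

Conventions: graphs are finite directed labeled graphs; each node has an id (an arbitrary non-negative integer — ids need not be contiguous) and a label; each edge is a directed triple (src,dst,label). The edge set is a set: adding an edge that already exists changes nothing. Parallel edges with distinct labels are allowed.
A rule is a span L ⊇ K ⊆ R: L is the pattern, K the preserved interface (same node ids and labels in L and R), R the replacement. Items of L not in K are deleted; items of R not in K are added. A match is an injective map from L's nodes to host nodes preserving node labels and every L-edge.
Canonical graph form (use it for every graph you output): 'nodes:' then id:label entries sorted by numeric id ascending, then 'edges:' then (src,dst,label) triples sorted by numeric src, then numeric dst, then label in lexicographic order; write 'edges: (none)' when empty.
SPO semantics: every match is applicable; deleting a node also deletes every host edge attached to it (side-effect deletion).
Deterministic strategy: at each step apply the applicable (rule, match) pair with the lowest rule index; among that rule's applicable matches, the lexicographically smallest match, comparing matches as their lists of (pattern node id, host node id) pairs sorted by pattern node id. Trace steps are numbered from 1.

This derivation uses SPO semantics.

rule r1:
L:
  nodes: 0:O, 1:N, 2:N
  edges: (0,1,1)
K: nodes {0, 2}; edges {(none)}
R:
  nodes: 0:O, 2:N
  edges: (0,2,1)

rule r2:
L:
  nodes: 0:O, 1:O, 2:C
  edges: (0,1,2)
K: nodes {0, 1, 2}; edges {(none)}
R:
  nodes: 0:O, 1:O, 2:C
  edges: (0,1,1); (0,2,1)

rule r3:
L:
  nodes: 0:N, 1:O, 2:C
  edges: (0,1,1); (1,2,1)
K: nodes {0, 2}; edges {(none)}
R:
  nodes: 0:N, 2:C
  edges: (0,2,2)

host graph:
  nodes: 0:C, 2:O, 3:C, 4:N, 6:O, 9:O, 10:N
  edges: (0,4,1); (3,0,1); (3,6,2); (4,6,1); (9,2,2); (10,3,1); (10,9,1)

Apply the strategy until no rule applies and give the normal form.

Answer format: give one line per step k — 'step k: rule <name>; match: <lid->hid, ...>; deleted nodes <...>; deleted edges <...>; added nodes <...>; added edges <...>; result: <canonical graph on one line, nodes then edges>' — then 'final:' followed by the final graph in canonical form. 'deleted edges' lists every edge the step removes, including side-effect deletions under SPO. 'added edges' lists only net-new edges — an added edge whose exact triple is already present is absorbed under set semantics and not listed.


step 1: rule r2; match: 0->9, 1->2, 2->0; deleted nodes (none); deleted edges (9,2,2); added nodes (none); added edges (9,0,1); (9,2,1); result: nodes: 0:C, 2:O, 3:C, 4:N, 6:O, 9:O, 10:N edges: (0,4,1); (3,0,1); (3,6,2); (4,6,1); (9,0,1); (9,2,1); (10,3,1); (10,9,1)
step 2: rule r3; match: 0->10, 1->9, 2->0; deleted nodes 9; deleted edges (9,0,1); (9,2,1); (10,9,1); added nodes (none); added edges (10,0,2); result: nodes: 0:C, 2:O, 3:C, 4:N, 6:O, 10:N edges: (0,4,1); (3,0,1); (3,6,2); (4,6,1); (10,0,2); (10,3,1)
final:
nodes: 0:C, 2:O, 3:C, 4:N, 6:O, 10:N
edges: (0,4,1); (3,0,1); (3,6,2); (4,6,1); (10,0,2); (10,3,1)


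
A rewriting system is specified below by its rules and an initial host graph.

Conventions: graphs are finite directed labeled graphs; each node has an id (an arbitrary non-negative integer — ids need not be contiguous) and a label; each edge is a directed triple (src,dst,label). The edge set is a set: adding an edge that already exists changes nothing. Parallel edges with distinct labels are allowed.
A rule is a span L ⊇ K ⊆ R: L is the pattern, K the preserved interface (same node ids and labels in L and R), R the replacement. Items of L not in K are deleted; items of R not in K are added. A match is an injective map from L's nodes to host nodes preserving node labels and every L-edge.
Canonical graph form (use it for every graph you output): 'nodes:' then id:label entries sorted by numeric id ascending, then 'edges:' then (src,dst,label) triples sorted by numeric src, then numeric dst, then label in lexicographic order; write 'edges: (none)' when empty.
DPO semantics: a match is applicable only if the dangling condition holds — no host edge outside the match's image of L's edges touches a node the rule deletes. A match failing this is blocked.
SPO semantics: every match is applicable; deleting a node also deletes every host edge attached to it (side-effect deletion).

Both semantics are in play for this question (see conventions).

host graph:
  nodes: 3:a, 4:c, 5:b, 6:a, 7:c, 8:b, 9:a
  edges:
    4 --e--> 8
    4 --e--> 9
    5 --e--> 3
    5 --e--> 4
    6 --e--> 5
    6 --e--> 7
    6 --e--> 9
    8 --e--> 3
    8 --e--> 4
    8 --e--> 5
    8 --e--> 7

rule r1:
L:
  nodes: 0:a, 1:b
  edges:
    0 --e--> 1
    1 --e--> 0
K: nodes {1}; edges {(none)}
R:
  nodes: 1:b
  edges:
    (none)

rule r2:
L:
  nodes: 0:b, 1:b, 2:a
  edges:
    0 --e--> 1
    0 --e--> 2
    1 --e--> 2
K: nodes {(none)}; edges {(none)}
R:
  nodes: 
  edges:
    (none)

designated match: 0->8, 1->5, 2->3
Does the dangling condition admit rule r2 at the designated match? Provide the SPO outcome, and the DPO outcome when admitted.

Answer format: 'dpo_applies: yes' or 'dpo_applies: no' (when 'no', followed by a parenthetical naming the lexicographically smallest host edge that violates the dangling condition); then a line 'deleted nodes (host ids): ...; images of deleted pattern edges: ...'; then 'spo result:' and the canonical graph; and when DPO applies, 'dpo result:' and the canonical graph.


dpo_applies: no
(the rule deletes node 8, which keeps host edge (4,8,e) outside the match image — the dangling condition fails, DPO blocks; SPO proceeds and side-deletes such edges)
deleted nodes (host ids): 3, 5, 8; images of deleted pattern edges: (5,3,e); (8,3,e); (8,5,e)
spo result:
nodes: 4:c, 6:a, 7:c, 9:a
edges: (4,9,e); (6,7,e); (6,9,e)


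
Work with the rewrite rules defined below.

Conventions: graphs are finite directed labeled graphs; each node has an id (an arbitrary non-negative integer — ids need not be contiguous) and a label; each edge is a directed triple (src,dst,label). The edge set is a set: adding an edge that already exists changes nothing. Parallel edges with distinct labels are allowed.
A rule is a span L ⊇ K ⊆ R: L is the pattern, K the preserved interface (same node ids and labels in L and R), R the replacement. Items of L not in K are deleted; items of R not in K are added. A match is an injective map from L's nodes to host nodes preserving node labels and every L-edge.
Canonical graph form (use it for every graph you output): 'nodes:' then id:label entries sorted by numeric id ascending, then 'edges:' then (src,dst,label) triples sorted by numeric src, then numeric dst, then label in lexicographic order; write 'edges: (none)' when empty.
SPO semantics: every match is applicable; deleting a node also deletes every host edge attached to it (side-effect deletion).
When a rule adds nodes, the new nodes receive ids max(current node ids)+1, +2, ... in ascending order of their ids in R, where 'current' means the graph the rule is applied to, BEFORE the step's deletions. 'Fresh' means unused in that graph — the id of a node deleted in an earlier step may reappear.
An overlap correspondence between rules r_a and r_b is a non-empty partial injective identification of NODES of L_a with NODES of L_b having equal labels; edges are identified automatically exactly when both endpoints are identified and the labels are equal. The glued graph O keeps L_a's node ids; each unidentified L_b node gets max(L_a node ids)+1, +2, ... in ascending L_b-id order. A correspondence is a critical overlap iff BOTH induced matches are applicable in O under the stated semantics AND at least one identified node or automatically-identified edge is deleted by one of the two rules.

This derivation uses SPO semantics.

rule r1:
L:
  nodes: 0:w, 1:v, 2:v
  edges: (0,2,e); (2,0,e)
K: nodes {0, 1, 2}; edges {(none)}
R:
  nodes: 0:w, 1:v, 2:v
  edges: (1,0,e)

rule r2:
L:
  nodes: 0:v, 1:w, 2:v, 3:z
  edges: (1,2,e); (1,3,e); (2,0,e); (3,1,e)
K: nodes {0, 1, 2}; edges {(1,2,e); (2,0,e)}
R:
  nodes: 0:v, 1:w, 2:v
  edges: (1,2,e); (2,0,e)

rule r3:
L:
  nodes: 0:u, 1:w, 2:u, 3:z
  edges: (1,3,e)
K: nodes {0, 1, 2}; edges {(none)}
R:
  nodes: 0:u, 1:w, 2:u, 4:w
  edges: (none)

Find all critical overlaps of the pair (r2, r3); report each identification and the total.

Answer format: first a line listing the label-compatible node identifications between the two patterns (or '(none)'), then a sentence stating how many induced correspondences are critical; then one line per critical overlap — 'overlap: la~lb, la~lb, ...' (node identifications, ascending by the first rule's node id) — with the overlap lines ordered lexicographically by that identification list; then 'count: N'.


label-compatible node identifications between L(r2) and L(r3): 1~1, 3~3
2 of the induced correspondences are critical overlaps of r2 and r3.
overlap: 1~1, 3~3
overlap: 3~3
count: 2


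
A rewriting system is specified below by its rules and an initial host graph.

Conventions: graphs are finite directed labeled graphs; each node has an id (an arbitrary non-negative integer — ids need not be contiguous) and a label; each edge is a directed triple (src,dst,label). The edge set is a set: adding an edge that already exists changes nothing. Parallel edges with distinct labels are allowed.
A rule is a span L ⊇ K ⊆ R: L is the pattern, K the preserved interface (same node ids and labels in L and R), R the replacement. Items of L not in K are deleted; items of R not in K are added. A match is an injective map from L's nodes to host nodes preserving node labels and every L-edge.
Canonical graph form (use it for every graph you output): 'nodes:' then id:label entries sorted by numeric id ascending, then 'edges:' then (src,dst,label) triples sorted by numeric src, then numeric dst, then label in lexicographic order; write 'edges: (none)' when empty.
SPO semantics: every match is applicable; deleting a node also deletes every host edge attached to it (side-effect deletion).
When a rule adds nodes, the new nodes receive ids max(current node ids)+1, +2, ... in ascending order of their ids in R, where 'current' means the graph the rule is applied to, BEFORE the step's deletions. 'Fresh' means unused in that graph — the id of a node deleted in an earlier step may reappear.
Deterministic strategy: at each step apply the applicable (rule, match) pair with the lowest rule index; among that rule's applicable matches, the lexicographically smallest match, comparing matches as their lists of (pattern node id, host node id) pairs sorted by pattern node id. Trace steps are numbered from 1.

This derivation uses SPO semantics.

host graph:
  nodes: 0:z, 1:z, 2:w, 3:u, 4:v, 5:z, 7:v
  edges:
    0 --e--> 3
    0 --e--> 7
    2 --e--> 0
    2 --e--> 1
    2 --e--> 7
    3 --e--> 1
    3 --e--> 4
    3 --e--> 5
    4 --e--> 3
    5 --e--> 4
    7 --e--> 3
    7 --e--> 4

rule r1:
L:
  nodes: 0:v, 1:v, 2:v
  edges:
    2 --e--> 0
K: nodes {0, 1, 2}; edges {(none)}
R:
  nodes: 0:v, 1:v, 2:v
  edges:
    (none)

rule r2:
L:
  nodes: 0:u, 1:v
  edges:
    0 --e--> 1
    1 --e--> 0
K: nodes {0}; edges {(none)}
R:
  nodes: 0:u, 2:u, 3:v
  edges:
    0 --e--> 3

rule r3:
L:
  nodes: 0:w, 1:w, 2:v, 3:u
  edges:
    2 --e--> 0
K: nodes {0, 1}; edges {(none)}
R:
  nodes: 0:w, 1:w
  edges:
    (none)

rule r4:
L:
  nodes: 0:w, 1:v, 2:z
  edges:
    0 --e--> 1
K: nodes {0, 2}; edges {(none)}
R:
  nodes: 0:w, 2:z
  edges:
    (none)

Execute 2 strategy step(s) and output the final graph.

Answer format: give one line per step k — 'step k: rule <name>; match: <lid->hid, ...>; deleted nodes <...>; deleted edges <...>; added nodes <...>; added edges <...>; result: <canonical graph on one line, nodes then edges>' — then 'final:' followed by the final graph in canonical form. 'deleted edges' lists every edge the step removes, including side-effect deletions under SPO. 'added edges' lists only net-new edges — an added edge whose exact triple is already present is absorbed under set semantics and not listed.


step 1: rule r2; match: 0->3, 1->4; deleted nodes 4; deleted edges (3,4,e); (4,3,e); (5,4,e); (7,4,e); added nodes 8, 9; added edges (3,9,e); result: nodes: 0:z, 1:z, 2:w, 3:u, 5:z, 7:v, 8:u, 9:v edges: (0,3,e); (0,7,e); (2,0,e); (2,1,e); (2,7,e); (3,1,e); (3,5,e); (3,9,e); (7,3,e)
step 2: rule r4; match: 0->2, 1->7, 2->0; deleted nodes 7; deleted edges (0,7,e); (2,7,e); (7,3,e); added nodes (none); added edges (none); result: nodes: 0:z, 1:z, 2:w, 3:u, 5:z, 8:u, 9:v edges: (0,3,e); (2,0,e); (2,1,e); (3,1,e); (3,5,e); (3,9,e)
final:
nodes: 0:z, 1:z, 2:w, 3:u, 5:z, 8:u, 9:v
edges: (0,3,e); (2,0,e); (2,1,e); (3,1,e); (3,5,e); (3,9,e)


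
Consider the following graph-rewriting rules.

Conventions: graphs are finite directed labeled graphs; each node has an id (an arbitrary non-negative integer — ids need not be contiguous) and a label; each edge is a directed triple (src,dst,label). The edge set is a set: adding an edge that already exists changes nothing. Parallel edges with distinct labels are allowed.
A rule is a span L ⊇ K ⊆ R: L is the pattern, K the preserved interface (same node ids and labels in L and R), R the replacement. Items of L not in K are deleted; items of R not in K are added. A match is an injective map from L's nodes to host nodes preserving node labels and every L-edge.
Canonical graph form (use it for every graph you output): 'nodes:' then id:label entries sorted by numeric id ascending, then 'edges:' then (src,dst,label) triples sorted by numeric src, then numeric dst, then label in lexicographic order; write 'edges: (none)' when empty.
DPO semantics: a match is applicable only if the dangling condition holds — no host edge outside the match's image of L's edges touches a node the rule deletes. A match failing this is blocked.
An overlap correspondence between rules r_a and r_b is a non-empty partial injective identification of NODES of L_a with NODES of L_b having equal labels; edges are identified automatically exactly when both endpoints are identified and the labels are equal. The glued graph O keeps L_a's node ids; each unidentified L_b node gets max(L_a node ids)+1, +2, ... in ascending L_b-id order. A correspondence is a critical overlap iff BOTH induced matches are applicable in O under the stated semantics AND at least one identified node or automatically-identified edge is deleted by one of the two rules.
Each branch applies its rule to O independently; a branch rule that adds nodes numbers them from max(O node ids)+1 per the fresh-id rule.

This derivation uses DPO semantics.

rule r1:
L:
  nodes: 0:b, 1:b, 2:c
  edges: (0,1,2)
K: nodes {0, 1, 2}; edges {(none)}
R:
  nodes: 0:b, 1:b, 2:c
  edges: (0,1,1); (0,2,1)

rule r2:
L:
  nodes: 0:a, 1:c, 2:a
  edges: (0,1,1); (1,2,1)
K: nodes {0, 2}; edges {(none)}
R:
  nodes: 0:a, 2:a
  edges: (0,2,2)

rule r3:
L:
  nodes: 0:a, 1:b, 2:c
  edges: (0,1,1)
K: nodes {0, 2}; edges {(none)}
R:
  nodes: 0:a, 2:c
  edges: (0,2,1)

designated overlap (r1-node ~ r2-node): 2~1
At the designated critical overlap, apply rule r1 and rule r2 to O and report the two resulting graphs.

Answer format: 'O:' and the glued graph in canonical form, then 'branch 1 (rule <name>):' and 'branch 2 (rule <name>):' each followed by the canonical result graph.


O:
nodes: 0:b, 1:b, 2:c, 3:a, 4:a
edges: (0,1,2); (2,4,1); (3,2,1)
branch 1 (rule r1):
nodes: 0:b, 1:b, 2:c, 3:a, 4:a
edges: (0,1,1); (0,2,1); (2,4,1); (3,2,1)
branch 2 (rule r2):
nodes: 0:b, 1:b, 3:a, 4:a
edges: (0,1,2); (3,4,2)


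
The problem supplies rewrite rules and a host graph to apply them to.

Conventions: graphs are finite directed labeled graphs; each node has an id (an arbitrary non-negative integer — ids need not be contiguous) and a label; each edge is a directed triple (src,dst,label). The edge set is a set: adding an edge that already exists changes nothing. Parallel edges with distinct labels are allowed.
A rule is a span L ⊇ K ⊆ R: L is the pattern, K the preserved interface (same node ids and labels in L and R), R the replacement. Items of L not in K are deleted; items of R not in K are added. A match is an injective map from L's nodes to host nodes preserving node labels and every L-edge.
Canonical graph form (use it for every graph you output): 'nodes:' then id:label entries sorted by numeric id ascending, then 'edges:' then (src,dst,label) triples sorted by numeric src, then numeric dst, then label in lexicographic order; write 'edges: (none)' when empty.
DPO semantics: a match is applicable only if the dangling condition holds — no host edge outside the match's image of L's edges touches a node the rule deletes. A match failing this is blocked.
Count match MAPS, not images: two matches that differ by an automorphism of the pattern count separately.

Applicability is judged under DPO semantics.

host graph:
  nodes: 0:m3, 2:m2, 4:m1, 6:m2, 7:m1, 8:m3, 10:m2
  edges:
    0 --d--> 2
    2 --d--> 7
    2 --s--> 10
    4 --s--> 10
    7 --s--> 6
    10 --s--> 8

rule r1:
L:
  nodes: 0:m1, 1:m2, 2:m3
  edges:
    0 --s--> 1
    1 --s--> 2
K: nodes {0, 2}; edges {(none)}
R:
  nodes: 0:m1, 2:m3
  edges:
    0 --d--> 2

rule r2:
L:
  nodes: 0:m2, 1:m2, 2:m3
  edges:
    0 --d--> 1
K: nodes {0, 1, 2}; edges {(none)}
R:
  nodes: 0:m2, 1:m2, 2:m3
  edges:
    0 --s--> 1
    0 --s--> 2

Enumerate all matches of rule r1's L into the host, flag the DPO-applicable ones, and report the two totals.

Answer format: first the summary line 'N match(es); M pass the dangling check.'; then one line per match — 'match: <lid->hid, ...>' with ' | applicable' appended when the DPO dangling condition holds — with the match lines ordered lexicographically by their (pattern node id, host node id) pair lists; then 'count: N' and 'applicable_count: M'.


1 match(es); 0 pass the dangling check.
match: 0->4, 1->10, 2->8
count: 1
applicable_count: 0


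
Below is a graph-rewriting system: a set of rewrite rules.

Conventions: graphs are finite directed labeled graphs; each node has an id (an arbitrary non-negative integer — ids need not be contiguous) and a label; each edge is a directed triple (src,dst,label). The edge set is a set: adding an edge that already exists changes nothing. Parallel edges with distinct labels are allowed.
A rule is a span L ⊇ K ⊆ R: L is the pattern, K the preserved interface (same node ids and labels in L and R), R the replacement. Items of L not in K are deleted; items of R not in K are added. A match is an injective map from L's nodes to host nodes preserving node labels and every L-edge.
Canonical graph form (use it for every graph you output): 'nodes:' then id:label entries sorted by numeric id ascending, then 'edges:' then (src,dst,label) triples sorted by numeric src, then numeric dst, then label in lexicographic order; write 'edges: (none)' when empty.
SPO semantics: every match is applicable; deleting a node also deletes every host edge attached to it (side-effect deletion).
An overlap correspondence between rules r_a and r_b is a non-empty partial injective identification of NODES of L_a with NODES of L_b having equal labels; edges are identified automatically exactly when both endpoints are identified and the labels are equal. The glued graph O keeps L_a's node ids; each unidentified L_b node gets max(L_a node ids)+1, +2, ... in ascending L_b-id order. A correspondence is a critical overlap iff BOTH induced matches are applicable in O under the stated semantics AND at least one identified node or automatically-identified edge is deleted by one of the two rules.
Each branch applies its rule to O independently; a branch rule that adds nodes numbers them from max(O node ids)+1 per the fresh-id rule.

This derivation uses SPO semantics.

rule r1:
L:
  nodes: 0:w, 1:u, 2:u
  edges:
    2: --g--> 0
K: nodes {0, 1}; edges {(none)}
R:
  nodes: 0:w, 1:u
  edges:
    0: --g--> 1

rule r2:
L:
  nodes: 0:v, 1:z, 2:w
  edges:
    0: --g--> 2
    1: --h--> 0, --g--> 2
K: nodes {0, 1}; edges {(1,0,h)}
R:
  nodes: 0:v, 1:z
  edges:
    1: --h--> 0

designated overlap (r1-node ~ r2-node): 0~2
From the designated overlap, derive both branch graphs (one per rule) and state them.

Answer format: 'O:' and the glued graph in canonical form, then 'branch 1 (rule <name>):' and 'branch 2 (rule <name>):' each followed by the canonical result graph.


O:
nodes: 0:w, 1:u, 2:u, 3:v, 4:z
edges: (2,0,g); (3,0,g); (4,0,g); (4,3,h)
branch 1 (rule r1):
nodes: 0:w, 1:u, 3:v, 4:z
edges: (0,1,g); (3,0,g); (4,0,g); (4,3,h)
branch 2 (rule r2):
nodes: 1:u, 2:u, 3:v, 4:z
edges: (4,3,h)


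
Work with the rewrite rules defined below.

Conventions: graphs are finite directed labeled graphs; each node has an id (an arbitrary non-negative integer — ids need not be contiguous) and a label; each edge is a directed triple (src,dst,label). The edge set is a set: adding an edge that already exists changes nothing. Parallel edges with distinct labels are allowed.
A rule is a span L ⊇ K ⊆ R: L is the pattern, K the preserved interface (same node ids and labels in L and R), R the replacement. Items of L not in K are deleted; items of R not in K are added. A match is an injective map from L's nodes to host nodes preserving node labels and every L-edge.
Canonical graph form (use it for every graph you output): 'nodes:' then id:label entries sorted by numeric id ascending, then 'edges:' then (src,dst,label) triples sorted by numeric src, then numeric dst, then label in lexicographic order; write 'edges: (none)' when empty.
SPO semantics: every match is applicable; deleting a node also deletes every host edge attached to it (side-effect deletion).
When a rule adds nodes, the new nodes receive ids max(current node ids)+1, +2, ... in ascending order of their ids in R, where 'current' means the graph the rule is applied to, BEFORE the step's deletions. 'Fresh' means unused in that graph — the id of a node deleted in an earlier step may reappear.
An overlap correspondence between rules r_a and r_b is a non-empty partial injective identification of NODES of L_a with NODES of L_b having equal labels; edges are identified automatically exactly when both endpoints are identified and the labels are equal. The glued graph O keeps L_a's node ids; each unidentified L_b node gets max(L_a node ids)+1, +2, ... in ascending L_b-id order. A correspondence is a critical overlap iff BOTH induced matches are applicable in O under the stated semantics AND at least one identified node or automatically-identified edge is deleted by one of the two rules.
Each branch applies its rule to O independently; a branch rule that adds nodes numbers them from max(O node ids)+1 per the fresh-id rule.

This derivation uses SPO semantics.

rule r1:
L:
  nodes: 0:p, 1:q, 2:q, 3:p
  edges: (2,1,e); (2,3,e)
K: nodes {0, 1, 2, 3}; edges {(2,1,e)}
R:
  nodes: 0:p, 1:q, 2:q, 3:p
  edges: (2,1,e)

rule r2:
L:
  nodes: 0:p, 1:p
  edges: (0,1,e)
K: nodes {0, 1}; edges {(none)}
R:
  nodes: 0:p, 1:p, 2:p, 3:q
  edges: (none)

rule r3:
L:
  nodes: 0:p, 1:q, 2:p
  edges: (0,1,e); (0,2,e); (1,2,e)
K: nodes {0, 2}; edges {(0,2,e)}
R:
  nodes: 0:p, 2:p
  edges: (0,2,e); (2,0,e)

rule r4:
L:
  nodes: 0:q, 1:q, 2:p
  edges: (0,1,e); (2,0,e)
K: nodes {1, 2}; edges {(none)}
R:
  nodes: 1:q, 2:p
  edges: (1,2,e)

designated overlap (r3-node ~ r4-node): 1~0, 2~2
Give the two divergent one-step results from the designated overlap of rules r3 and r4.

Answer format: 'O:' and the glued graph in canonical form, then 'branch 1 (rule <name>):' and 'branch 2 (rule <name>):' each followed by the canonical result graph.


O:
nodes: 0:p, 1:q, 2:p, 3:q
edges: (0,1,e); (0,2,e); (1,2,e); (1,3,e); (2,1,e)
branch 1 (rule r3):
nodes: 0:p, 2:p, 3:q
edges: (0,2,e); (2,0,e)
branch 2 (rule r4):
nodes: 0:p, 2:p, 3:q
edges: (0,2,e); (3,2,e)


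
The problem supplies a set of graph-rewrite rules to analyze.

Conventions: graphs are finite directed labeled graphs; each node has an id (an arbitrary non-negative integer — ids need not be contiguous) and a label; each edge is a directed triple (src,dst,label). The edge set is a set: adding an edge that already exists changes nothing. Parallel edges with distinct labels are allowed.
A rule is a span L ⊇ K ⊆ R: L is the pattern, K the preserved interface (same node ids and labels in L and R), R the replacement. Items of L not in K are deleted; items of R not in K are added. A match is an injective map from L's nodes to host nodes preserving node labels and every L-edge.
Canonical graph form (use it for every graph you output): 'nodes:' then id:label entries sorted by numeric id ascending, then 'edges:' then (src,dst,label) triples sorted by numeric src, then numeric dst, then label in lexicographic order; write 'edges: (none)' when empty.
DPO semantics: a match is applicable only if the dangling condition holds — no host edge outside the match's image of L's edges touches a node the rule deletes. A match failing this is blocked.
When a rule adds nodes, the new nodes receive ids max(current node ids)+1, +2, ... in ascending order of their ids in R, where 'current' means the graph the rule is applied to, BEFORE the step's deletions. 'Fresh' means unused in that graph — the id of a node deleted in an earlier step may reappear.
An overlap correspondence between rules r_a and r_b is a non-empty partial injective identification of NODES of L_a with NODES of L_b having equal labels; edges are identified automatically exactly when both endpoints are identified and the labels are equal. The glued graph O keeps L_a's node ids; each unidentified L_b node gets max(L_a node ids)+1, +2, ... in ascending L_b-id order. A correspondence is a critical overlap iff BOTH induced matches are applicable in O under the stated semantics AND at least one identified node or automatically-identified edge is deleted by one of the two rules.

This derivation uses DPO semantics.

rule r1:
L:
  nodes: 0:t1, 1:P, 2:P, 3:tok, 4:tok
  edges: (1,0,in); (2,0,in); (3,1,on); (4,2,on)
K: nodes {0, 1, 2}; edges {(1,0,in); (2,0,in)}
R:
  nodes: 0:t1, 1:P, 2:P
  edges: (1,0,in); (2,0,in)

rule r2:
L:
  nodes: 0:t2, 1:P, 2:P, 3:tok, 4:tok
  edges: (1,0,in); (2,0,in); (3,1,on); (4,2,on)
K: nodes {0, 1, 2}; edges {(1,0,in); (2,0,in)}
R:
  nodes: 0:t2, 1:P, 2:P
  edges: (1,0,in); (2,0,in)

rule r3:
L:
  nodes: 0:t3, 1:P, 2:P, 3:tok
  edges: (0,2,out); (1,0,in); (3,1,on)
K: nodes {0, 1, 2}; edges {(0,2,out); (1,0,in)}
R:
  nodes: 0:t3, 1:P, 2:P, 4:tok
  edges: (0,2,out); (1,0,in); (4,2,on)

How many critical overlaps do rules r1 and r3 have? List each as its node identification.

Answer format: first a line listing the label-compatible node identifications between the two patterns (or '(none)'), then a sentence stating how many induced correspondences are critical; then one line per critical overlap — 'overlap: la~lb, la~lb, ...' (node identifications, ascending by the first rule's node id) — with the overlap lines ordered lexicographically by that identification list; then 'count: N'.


label-compatible node identifications between L(r1) and L(r3): 1~1, 1~2, 2~1, 2~2, 3~3, 4~3
4 of the induced correspondences are critical overlaps of r1 and r3.
overlap: 1~1, 2~2, 3~3
overlap: 1~1, 3~3
overlap: 1~2, 2~1, 4~3
overlap: 2~1, 4~3
count: 4


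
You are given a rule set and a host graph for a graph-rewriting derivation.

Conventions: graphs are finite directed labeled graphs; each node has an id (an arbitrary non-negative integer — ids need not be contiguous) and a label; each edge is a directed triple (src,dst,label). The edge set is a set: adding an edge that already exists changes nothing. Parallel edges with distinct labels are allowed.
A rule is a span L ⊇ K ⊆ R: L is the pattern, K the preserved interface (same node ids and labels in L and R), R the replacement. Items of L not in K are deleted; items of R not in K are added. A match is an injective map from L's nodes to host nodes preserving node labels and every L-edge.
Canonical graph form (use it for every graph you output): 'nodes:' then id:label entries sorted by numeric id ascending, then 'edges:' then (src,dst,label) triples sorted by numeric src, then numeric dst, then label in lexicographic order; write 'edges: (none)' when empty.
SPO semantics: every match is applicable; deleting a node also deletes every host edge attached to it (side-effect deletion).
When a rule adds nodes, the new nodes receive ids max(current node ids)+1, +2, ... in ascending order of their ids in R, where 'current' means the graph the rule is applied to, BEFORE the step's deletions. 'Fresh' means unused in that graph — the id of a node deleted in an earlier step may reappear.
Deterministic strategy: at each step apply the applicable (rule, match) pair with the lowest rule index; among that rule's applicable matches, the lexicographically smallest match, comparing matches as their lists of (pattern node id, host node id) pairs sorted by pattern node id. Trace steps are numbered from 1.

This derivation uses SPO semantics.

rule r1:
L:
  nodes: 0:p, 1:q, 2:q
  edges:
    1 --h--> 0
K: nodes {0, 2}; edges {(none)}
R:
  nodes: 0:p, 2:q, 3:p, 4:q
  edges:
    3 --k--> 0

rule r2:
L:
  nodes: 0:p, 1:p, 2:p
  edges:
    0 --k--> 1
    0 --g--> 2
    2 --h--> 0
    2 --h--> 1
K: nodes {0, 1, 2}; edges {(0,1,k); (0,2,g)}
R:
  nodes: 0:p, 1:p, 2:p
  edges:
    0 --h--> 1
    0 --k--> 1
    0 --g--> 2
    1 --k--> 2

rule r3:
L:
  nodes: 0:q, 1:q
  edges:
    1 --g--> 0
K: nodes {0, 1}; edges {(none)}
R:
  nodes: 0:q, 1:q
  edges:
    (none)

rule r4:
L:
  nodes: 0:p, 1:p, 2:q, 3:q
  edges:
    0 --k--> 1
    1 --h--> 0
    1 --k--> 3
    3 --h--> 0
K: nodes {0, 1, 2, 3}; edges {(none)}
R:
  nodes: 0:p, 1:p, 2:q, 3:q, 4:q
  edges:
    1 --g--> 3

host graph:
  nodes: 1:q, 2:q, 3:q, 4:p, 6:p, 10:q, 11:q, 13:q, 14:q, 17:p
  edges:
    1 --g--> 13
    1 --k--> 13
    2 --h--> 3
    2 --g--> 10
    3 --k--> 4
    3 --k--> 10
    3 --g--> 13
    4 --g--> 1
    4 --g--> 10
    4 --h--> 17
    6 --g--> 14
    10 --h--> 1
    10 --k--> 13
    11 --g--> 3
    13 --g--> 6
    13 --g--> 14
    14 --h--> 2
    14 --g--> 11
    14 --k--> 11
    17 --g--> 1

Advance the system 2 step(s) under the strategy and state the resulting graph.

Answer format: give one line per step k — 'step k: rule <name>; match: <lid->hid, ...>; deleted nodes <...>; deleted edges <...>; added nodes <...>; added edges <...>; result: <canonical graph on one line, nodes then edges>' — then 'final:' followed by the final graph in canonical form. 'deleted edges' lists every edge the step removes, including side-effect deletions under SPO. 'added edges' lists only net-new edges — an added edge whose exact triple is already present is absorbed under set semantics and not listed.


step 1: rule r3; match: 0->3, 1->11; deleted nodes (none); deleted edges (11,3,g); added nodes (none); added edges (none); result: nodes: 1:q, 2:q, 3:q, 4:p, 6:p, 10:q, 11:q, 13:q, 14:q, 17:p edges: (1,13,g); (1,13,k); (2,3,h); (2,10,g); (3,4,k); (3,10,k); (3,13,g); (4,1,g); (4,10,g); (4,17,h); (6,14,g); (10,1,h); (10,13,k); (13,6,g); (13,14,g); (14,2,h); (14,11,g); (14,11,k); (17,1,g)
step 2: rule r3; match: 0->10, 1->2; deleted nodes (none); deleted edges (2,10,g); added nodes (none); added edges (none); result: nodes: 1:q, 2:q, 3:q, 4:p, 6:p, 10:q, 11:q, 13:q, 14:q, 17:p edges: (1,13,g); (1,13,k); (2,3,h); (3,4,k); (3,10,k); (3,13,g); (4,1,g); (4,10,g); (4,17,h); (6,14,g); (10,1,h); (10,13,k); (13,6,g); (13,14,g); (14,2,h); (14,11,g); (14,11,k); (17,1,g)
final:
nodes: 1:q, 2:q, 3:q, 4:p, 6:p, 10:q, 11:q, 13:q, 14:q, 17:p
edges: (1,13,g); (1,13,k); (2,3,h); (3,4,k); (3,10,k); (3,13,g); (4,1,g); (4,10,g); (4,17,h); (6,14,g); (10,1,h); (10,13,k); (13,6,g); (13,14,g); (14,2,h); (14,11,g); (14,11,k); (17,1,g)
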